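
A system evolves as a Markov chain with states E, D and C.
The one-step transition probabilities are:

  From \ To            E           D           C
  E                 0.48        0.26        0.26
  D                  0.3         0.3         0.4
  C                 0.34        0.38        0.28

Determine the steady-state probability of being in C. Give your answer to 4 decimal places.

0.3095

Let the stationary distribution be π with π = πP and π_1 + π_2 + π_3 = 1.
π_1 = 0.48·π_1 + 0.3·π_2 + 0.34·π_3
π_2 = 0.26·π_1 + 0.3·π_2 + 0.38·π_3
Solving with the normalization constraint gives π = (0.3810, 0.3095, 0.3095).
So the stationary probability of C is 0.3095.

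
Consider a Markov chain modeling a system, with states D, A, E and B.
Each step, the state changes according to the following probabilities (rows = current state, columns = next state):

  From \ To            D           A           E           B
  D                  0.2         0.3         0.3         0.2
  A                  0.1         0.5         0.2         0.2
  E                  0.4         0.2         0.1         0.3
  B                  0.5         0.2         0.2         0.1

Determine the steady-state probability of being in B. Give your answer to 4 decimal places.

Let the stationary distribution be π with π = πP and π_1 + π_2 + π_3 + π_4 = 1.
π_1 = 0.2·π_1 + 0.1·π_2 + 0.4·π_3 + 0.5·π_4
π_2 = 0.3·π_1 + 0.5·π_2 + 0.2·π_3 + 0.2·π_4
π_3 = 0.3·π_1 + 0.2·π_2 + 0.1·π_3 + 0.2·π_4
Solving with the normalization constraint gives π = (0.2690, 0.3241, 0.2063, 0.2006).
So the stationary probability of B is 0.2006.

0.2006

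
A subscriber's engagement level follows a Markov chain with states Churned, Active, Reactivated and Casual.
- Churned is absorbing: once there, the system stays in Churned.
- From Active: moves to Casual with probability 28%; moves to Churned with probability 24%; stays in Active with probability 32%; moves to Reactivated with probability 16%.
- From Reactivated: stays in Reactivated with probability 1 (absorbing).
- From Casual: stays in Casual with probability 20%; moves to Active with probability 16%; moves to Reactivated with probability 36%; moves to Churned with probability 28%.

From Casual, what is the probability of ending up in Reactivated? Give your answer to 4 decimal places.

Let h(s) be the probability of absorption at Reactivated starting from transient state s. Then h(Reactivated) = 1 and h(Churned) = 0. By first-step analysis:
h(Active) = 0.24·0 + 0.32·h(Active) + 0.16·1 + 0.28·h(Casual)
h(Casual) = 0.28·0 + 0.16·h(Active) + 0.36·1 + 0.2·h(Casual)
Solving: h(Active) = 0.4583, h(Casual) = 0.5417.
Starting from Casual, the probability is 0.5417.

0.5417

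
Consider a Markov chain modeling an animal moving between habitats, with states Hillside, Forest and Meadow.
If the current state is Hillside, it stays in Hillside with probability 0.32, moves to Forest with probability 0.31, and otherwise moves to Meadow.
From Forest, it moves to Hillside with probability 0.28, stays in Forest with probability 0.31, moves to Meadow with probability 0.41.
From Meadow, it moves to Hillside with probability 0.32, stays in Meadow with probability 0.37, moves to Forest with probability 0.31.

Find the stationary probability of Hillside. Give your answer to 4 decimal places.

Let the stationary distribution be π with π = πP and π_1 + π_2 + π_3 = 1.
π_1 = 0.32·π_1 + 0.28·π_2 + 0.32·π_3
π_2 = 0.31·π_1 + 0.31·π_2 + 0.31·π_3
Solving with the normalization constraint gives π = (0.3076, 0.3100, 0.3824).
So the stationary probability of Hillside is 0.3076.

0.3076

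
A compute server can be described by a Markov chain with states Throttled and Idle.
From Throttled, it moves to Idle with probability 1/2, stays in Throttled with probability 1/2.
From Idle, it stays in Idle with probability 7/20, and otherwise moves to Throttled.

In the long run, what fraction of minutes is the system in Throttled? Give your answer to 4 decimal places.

0.5652

Let the stationary distribution be π with π = πP and π_1 + π_2 = 1.
π_1 = 0.5·π_1 + 0.65·π_2
Solving with the normalization constraint gives π = (0.5652, 0.4348).
So the stationary probability of Throttled is 0.5652.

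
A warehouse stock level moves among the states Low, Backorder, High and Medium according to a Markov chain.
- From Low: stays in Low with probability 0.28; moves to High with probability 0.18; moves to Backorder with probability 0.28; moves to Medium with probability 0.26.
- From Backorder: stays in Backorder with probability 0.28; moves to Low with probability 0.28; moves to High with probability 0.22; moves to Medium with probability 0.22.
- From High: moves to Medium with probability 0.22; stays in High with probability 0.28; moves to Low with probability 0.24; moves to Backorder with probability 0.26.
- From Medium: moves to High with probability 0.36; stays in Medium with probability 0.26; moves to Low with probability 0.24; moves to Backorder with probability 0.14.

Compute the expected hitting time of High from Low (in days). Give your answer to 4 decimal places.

Let t(s) be the expected number of days to first reach High from state s, with t(High) = 0. Conditioning on the first day:
t(Low) = 1 + 0.28·t(Low) + 0.28·t(Backorder) + 0.26·t(Medium)
t(Backorder) = 1 + 0.28·t(Low) + 0.28·t(Backorder) + 0.22·t(Medium)
t(Medium) = 1 + 0.24·t(Low) + 0.14·t(Backorder) + 0.26·t(Medium)
Solving: t(Low) = 4.2583, t(Backorder) = 4.1178, t(Medium) = 3.5115.
Expected days from Low to High: 4.2583.

4.2583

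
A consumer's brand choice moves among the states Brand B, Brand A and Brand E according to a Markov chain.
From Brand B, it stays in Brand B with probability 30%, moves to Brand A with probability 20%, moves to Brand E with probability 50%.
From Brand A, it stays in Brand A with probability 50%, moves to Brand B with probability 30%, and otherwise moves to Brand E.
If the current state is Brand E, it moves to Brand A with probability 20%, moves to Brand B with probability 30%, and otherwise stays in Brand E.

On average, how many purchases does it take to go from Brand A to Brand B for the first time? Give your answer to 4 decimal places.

3.3333

Let t(s) be the expected number of purchases to first reach Brand B from state s, with t(Brand B) = 0. Conditioning on the first purchase:
t(Brand A) = 1 + 0.5·t(Brand A) + 0.2·t(Brand E)
t(Brand E) = 1 + 0.2·t(Brand A) + 0.5·t(Brand E)
Solving: t(Brand A) = 3.3333, t(Brand E) = 3.3333.
Expected purchases from Brand A to Brand B: 3.3333.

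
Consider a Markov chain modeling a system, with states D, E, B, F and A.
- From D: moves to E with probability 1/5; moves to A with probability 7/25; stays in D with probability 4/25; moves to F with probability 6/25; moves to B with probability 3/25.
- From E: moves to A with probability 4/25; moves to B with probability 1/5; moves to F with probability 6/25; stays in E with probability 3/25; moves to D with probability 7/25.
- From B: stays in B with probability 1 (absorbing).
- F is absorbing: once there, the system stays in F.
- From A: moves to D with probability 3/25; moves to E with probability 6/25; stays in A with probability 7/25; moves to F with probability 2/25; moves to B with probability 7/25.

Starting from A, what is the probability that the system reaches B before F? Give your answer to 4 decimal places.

0.6312

Let h(s) be the probability of absorption at B starting from transient state s. Then h(B) = 1 and h(F) = 0. By first-step analysis:
h(D) = 0.16·h(D) + 0.2·h(E) + 0.12·1 + 0.24·0 + 0.28·h(A)
h(E) = 0.28·h(D) + 0.12·h(E) + 0.2·1 + 0.24·0 + 0.16·h(A)
h(A) = 0.12·h(D) + 0.24·h(E) + 0.28·1 + 0.08·0 + 0.28·h(A)
Solving: h(D) = 0.4703, h(E) = 0.4917, h(A) = 0.6312.
Starting from A, the probability is 0.6312.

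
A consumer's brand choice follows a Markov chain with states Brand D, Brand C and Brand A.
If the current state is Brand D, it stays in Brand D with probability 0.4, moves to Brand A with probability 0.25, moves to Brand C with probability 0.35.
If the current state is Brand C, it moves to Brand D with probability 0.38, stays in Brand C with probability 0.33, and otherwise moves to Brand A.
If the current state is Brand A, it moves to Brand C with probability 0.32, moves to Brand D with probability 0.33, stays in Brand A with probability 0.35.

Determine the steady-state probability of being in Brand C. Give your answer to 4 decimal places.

0.3345

Let the stationary distribution be π with π = πP and π_1 + π_2 + π_3 = 1.
π_1 = 0.4·π_1 + 0.38·π_2 + 0.33·π_3
π_2 = 0.35·π_1 + 0.33·π_2 + 0.32·π_3
Solving with the normalization constraint gives π = (0.3728, 0.3345, 0.2926).
So the stationary probability of Brand C is 0.3345.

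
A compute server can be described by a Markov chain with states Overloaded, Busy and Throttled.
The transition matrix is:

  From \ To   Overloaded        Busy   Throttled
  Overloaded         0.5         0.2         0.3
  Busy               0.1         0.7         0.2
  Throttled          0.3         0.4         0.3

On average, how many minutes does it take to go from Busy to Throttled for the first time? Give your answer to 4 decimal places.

Let t(s) be the expected number of minutes to first reach Throttled from state s, with t(Throttled) = 0. Conditioning on the first minute:
t(Overloaded) = 1 + 0.5·t(Overloaded) + 0.2·t(Busy)
t(Busy) = 1 + 0.1·t(Overloaded) + 0.7·t(Busy)
Solving: t(Overloaded) = 3.8462, t(Busy) = 4.6154.
Expected minutes from Busy to Throttled: 4.6154.

4.6154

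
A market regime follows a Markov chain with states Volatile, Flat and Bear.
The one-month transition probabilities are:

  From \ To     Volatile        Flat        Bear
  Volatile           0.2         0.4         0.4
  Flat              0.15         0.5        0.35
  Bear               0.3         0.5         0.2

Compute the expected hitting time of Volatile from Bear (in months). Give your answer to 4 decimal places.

Let t(s) be the expected number of months to first reach Volatile from state s, with t(Volatile) = 0. Conditioning on the first month:
t(Flat) = 1 + 0.5·t(Flat) + 0.35·t(Bear)
t(Bear) = 1 + 0.5·t(Flat) + 0.2·t(Bear)
Solving: t(Flat) = 5.1111, t(Bear) = 4.4444.
Expected months from Bear to Volatile: 4.4444.

4.4444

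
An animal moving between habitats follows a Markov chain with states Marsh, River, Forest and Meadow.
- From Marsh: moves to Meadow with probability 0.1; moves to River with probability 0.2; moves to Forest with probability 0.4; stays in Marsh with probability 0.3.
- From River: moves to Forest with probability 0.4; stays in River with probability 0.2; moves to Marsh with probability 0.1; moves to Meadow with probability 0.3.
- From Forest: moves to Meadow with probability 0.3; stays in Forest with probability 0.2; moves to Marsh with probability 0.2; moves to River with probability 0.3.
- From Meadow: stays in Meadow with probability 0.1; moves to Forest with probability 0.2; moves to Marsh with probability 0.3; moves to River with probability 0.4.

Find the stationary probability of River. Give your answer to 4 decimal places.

0.2726

Let the stationary distribution be π with π = πP and π_1 + π_2 + π_3 + π_4 = 1.
π_1 = 0.3·π_1 + 0.1·π_2 + 0.2·π_3 + 0.3·π_4
π_2 = 0.2·π_1 + 0.2·π_2 + 0.3·π_3 + 0.4·π_4
π_3 = 0.4·π_1 + 0.4·π_2 + 0.2·π_3 + 0.2·π_4
Solving with the normalization constraint gives π = (0.2157, 0.2726, 0.2977, 0.2140).
So the stationary probability of River is 0.2726.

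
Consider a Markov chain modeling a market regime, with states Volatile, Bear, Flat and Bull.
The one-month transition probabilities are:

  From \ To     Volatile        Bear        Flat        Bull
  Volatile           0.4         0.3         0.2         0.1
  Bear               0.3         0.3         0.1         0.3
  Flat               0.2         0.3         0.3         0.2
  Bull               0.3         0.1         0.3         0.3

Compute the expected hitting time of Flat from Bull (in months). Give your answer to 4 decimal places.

Let t(s) be the expected number of months to first reach Flat from state s, with t(Flat) = 0. Conditioning on the first month:
t(Volatile) = 1 + 0.4·t(Volatile) + 0.3·t(Bear) + 0.1·t(Bull)
t(Bear) = 1 + 0.3·t(Volatile) + 0.3·t(Bear) + 0.3·t(Bull)
t(Bull) = 1 + 0.3·t(Volatile) + 0.1·t(Bear) + 0.3·t(Bull)
Solving: t(Volatile) = 5.1852, t(Bear) = 5.5556, t(Bull) = 4.4444.
Expected months from Bull to Flat: 4.4444.

4.4444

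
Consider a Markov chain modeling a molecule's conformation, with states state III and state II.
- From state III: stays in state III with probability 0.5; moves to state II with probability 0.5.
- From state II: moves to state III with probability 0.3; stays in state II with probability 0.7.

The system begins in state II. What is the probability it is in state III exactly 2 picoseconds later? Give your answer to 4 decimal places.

0.3600

Sum over the intermediate state after 1 picosecond:
P = P(state II→state III)·P(state III→state III) + P(state II→state II)·P(state II→state III)
  = 0.3×0.5 + 0.7×0.3
  = 0.1500 + 0.2100 = 0.3600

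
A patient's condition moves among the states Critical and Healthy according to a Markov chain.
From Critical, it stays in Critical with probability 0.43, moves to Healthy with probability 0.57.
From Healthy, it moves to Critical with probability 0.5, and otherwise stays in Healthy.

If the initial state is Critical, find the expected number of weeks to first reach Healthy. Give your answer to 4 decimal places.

Let t(s) be the expected number of weeks to first reach Healthy from state s, with t(Healthy) = 0. Conditioning on the first week:
t(Critical) = 1 + 0.43·t(Critical)
Solving: t(Critical) = 1.7544.
Expected weeks from Critical to Healthy: 1.7544.

1.7544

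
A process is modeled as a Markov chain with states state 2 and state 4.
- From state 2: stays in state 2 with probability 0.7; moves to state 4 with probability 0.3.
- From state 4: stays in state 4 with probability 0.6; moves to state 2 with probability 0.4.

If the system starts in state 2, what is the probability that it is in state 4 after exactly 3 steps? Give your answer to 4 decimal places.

0.4170

Propagate the distribution vector 3 steps from state 2.
After 0 steps: (1.0000, 0.0000)
After 1 step: (0.7000, 0.3000)
After 2 steps: (0.6100, 0.3900)
After 3 steps: (0.5830, 0.4170)
P(in state 4 after 3 steps) = 0.4170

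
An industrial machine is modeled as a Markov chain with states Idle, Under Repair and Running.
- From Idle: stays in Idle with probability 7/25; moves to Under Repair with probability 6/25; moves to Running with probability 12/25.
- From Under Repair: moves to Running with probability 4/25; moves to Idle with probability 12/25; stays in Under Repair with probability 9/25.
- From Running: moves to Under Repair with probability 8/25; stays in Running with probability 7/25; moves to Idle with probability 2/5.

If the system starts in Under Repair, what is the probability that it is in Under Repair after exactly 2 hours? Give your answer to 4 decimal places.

0.2960

Sum over the intermediate state after 1 hour:
P = P(Under Repair→Idle)·P(Idle→Under Repair) + P(Under Repair→Under Repair)·P(Under Repair→Under Repair) + P(Under Repair→Running)·P(Running→Under Repair)
  = 0.48×0.24 + 0.36×0.36 + 0.16×0.32
  = 0.1152 + 0.1296 + 0.0512 = 0.2960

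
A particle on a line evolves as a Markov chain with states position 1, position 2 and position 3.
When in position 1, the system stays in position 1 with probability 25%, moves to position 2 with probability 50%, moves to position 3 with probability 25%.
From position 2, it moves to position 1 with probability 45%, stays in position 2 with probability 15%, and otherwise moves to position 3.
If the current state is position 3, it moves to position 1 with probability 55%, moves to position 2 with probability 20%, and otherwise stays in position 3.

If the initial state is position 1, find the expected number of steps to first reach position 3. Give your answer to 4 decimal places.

3.2727

Let t(s) be the expected number of steps to first reach position 3 from state s, with t(position 3) = 0. Conditioning on the first step:
t(position 1) = 1 + 0.25·t(position 1) + 0.5·t(position 2)
t(position 2) = 1 + 0.45·t(position 1) + 0.15·t(position 2)
Solving: t(position 1) = 3.2727, t(position 2) = 2.9091.
Expected steps from position 1 to position 3: 3.2727.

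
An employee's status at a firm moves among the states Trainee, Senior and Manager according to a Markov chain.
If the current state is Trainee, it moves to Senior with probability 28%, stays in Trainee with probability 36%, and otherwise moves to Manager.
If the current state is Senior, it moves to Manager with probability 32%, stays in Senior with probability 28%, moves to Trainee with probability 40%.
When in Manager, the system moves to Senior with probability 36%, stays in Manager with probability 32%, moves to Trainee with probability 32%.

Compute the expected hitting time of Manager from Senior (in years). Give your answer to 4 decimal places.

Let t(s) be the expected number of years to first reach Manager from state s, with t(Manager) = 0. Conditioning on the first year:
t(Trainee) = 1 + 0.36·t(Trainee) + 0.28·t(Senior)
t(Senior) = 1 + 0.4·t(Trainee) + 0.28·t(Senior)
Solving: t(Trainee) = 2.8670, t(Senior) = 2.9817.
Expected years from Senior to Manager: 2.9817.

2.9817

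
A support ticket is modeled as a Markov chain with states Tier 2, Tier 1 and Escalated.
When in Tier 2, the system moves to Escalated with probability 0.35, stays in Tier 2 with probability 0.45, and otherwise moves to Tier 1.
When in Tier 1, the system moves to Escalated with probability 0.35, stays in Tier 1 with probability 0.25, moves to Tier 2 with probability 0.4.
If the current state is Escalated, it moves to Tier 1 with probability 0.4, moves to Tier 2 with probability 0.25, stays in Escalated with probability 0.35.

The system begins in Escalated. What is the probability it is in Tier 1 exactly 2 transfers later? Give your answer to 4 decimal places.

Sum over the intermediate state after 1 transfer:
P = P(Escalated→Tier 2)·P(Tier 2→Tier 1) + P(Escalated→Tier 1)·P(Tier 1→Tier 1) + P(Escalated→Escalated)·P(Escalated→Tier 1)
  = 0.25×0.2 + 0.4×0.25 + 0.35×0.4
  = 0.0500 + 0.1000 + 0.1400 = 0.2900

0.2900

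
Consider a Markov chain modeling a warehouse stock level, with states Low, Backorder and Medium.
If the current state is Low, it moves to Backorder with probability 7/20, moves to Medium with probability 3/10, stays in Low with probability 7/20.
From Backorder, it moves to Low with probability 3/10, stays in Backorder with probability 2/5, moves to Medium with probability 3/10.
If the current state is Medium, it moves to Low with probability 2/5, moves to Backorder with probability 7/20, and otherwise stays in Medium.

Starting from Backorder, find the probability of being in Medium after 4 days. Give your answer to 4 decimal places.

Propagate the distribution vector 4 days from Backorder.
After 0 days: (0.0000, 1.0000, 0.0000)
After 1 day: (0.3000, 0.4000, 0.3000)
After 2 days: (0.3450, 0.3700, 0.2850)
After 3 days: (0.3458, 0.3685, 0.2858)
After 4 days: (0.3459, 0.3684, 0.2857)
P(in Medium after 4 days) = 0.2857

0.2857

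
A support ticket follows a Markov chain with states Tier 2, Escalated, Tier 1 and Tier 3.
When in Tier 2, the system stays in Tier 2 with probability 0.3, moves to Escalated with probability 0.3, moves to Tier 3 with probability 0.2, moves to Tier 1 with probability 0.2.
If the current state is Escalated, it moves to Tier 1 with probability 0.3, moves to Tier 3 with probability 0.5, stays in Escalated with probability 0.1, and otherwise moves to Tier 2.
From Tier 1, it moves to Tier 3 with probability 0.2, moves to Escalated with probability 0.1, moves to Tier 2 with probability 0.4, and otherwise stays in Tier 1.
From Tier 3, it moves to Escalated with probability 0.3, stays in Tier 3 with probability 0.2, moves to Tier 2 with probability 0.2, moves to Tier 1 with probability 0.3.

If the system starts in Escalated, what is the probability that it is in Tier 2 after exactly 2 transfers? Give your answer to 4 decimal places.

0.2600

Propagate the distribution vector 2 transfers from Escalated.
After 0 transfers: (0.0000, 1.0000, 0.0000, 0.0000)
After 1 transfer: (0.1000, 0.1000, 0.3000, 0.5000)
After 2 transfers: (0.2600, 0.2200, 0.2900, 0.2300)
P(in Tier 2 after 2 transfers) = 0.2600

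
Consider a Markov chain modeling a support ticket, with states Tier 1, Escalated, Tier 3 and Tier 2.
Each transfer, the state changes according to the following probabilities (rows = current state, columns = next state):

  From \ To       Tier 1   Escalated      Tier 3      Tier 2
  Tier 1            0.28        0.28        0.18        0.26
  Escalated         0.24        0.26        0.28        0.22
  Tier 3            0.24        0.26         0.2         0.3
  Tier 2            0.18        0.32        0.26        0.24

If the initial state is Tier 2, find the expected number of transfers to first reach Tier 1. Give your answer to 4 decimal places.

4.7102

Let t(s) be the expected number of transfers to first reach Tier 1 from state s, with t(Tier 1) = 0. Conditioning on the first transfer:
t(Escalated) = 1 + 0.26·t(Escalated) + 0.28·t(Tier 3) + 0.22·t(Tier 2)
t(Tier 3) = 1 + 0.26·t(Escalated) + 0.2·t(Tier 3) + 0.3·t(Tier 2)
t(Tier 2) = 1 + 0.32·t(Escalated) + 0.26·t(Tier 3) + 0.24·t(Tier 2)
Solving: t(Escalated) = 4.4389, t(Tier 3) = 4.4590, t(Tier 2) = 4.7102.
Expected transfers from Tier 2 to Tier 1: 4.7102.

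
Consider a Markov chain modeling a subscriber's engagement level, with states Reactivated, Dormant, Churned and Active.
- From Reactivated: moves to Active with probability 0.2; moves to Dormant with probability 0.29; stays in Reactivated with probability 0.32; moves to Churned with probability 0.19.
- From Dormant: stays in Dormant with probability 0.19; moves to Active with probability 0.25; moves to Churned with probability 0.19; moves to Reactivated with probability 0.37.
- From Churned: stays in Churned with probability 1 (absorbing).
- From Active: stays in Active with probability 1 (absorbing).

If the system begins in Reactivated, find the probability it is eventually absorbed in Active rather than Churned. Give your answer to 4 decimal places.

Let h(s) be the probability of absorption at Active starting from transient state s. Then h(Active) = 1 and h(Churned) = 0. By first-step analysis:
h(Reactivated) = 0.32·h(Reactivated) + 0.29·h(Dormant) + 0.19·0 + 0.2·1
h(Dormant) = 0.37·h(Reactivated) + 0.19·h(Dormant) + 0.19·0 + 0.25·1
Solving: h(Reactivated) = 0.5287, h(Dormant) = 0.5502.
Starting from Reactivated, the probability is 0.5287.

0.5287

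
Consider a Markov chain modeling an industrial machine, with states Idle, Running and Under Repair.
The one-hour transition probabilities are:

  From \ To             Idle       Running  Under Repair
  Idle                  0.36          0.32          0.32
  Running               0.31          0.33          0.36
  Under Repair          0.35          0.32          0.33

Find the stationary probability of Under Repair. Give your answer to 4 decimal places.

Let the stationary distribution be π with π = πP and π_1 + π_2 + π_3 = 1.
π_1 = 0.36·π_1 + 0.31·π_2 + 0.35·π_3
π_2 = 0.32·π_1 + 0.33·π_2 + 0.32·π_3
Solving with the normalization constraint gives π = (0.3405, 0.3232, 0.3363).
So the stationary probability of Under Repair is 0.3363.

0.3363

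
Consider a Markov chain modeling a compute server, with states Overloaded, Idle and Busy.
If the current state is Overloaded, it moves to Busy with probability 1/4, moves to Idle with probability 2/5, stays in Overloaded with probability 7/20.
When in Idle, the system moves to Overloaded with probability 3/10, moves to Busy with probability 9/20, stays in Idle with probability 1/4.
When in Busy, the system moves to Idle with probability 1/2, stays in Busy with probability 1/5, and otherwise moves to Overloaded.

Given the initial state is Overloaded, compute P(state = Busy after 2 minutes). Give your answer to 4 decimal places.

0.3175

Sum over the intermediate state after 1 minute:
P = P(Overloaded→Overloaded)·P(Overloaded→Busy) + P(Overloaded→Idle)·P(Idle→Busy) + P(Overloaded→Busy)·P(Busy→Busy)
  = 0.35×0.25 + 0.4×0.45 + 0.25×0.2
  = 0.0875 + 0.1800 + 0.0500 = 0.3175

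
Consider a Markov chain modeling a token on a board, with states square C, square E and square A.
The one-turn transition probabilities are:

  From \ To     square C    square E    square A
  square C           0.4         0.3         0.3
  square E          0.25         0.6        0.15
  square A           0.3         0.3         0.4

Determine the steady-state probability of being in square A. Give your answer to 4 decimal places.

0.2619

Let the stationary distribution be π with π = πP and π_1 + π_2 + π_3 = 1.
π_1 = 0.4·π_1 + 0.25·π_2 + 0.3·π_3
π_2 = 0.3·π_1 + 0.6·π_2 + 0.3·π_3
Solving with the normalization constraint gives π = (0.3095, 0.4286, 0.2619).
So the stationary probability of square A is 0.2619.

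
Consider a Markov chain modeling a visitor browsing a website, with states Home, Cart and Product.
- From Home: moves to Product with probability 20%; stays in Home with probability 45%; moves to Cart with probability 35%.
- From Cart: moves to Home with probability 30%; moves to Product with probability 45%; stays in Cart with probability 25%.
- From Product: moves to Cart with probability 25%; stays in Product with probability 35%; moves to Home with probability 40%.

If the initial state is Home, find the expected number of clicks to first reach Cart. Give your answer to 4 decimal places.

3.0631

Let t(s) be the expected number of clicks to first reach Cart from state s, with t(Cart) = 0. Conditioning on the first click:
t(Home) = 1 + 0.45·t(Home) + 0.2·t(Product)
t(Product) = 1 + 0.4·t(Home) + 0.35·t(Product)
Solving: t(Home) = 3.0631, t(Product) = 3.4234.
Expected clicks from Home to Cart: 3.0631.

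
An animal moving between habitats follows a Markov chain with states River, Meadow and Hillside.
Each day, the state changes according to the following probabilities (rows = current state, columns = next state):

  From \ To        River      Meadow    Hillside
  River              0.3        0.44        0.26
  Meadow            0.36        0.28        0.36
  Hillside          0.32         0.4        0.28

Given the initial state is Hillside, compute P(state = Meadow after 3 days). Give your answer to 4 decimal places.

0.3694

Propagate the distribution vector 3 days from Hillside.
After 0 days: (0.0000, 0.0000, 1.0000)
After 1 day: (0.3200, 0.4000, 0.2800)
After 2 days: (0.3296, 0.3648, 0.3056)
After 3 days: (0.3280, 0.3694, 0.3026)
P(in Meadow after 3 days) = 0.3694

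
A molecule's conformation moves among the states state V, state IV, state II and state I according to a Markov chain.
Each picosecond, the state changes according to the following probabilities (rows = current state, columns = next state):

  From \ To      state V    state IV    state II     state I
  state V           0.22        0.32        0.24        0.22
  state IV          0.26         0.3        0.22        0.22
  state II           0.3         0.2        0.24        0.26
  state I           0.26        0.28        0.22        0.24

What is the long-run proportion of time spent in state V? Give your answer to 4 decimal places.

Let the stationary distribution be π with π = πP and π_1 + π_2 + π_3 + π_4 = 1.
π_1 = 0.22·π_1 + 0.26·π_2 + 0.3·π_3 + 0.26·π_4
π_2 = 0.32·π_1 + 0.3·π_2 + 0.2·π_3 + 0.28·π_4
π_3 = 0.24·π_1 + 0.22·π_2 + 0.24·π_3 + 0.22·π_4
Solving with the normalization constraint gives π = (0.2588, 0.2775, 0.2298, 0.2339).
So the stationary probability of state V is 0.2588.

0.2588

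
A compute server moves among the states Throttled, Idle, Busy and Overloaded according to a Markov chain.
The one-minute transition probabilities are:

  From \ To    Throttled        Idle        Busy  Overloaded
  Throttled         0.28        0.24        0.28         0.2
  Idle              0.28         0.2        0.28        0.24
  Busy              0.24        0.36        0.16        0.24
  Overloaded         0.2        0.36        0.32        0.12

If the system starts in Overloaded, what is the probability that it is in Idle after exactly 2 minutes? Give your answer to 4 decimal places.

Propagate the distribution vector 2 minutes from Overloaded.
After 0 minutes: (0.0000, 0.0000, 0.0000, 1.0000)
After 1 minute: (0.2000, 0.3600, 0.3200, 0.1200)
After 2 minutes: (0.2576, 0.2784, 0.2464, 0.2176)
P(in Idle after 2 minutes) = 0.2784

0.2784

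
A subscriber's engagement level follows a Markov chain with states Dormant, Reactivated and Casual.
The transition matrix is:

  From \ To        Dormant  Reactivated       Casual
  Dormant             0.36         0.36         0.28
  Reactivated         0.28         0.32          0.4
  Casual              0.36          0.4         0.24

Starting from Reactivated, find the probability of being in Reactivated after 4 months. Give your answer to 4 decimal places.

0.3582

Propagate the distribution vector 4 months from Reactivated.
After 0 months: (0.0000, 1.0000, 0.0000)
After 1 month: (0.2800, 0.3200, 0.4000)
After 2 months: (0.3344, 0.3632, 0.3024)
After 3 months: (0.3309, 0.3576, 0.3115)
After 4 months: (0.3314, 0.3582, 0.3104)
P(in Reactivated after 4 months) = 0.3582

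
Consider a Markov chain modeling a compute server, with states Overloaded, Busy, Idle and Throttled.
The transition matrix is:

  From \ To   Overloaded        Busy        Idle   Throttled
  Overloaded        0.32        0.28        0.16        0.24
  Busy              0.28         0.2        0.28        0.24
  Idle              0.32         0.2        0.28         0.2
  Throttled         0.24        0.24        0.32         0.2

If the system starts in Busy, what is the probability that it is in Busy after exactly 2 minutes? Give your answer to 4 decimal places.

Propagate the distribution vector 2 minutes from Busy.
After 0 minutes: (0.0000, 1.0000, 0.0000, 0.0000)
After 1 minute: (0.2800, 0.2000, 0.2800, 0.2400)
After 2 minutes: (0.2928, 0.2320, 0.2560, 0.2192)
P(in Busy after 2 minutes) = 0.2320

0.2320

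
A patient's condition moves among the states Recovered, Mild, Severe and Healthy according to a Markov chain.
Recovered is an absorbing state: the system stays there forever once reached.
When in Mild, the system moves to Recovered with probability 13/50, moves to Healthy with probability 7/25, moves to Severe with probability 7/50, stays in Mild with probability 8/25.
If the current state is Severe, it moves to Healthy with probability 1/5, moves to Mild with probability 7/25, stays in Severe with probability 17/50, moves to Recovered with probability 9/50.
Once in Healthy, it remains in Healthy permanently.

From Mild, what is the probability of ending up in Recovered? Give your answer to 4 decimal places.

0.4805

Let h(s) be the probability of absorption at Recovered starting from transient state s. Then h(Recovered) = 1 and h(Healthy) = 0. By first-step analysis:
h(Mild) = 0.26·1 + 0.32·h(Mild) + 0.14·h(Severe) + 0.28·0
h(Severe) = 0.18·1 + 0.28·h(Mild) + 0.34·h(Severe) + 0.2·0
Solving: h(Mild) = 0.4805, h(Severe) = 0.4766.
Starting from Mild, the probability is 0.4805.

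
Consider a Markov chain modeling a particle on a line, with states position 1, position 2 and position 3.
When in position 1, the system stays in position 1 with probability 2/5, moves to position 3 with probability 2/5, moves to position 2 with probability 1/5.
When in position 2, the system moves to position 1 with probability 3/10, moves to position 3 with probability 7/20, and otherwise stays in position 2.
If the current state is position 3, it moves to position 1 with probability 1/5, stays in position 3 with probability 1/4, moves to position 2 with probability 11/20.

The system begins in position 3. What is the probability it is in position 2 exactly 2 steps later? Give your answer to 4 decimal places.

Sum over the intermediate state after 1 step:
P = P(position 3→position 1)·P(position 1→position 2) + P(position 3→position 2)·P(position 2→position 2) + P(position 3→position 3)·P(position 3→position 2)
  = 0.2×0.2 + 0.55×0.35 + 0.25×0.55
  = 0.0400 + 0.1925 + 0.1375 = 0.3700

0.3700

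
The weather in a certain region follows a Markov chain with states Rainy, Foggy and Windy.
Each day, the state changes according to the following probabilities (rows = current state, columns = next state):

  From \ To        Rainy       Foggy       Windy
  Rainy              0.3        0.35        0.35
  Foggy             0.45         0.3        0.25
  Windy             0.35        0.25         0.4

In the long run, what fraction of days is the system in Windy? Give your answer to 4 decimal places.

Let the stationary distribution be π with π = πP and π_1 + π_2 + π_3 = 1.
π_1 = 0.3·π_1 + 0.45·π_2 + 0.35·π_3
π_2 = 0.35·π_1 + 0.3·π_2 + 0.25·π_3
Solving with the normalization constraint gives π = (0.3620, 0.3013, 0.3367).
So the stationary probability of Windy is 0.3367.

0.3367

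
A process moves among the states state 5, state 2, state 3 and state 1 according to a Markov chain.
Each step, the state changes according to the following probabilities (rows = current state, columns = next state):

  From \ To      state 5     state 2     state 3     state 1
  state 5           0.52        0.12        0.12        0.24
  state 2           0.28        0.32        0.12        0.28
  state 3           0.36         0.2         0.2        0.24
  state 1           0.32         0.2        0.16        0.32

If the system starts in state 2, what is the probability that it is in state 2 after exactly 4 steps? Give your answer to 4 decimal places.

0.1923

Propagate the distribution vector 4 steps from state 2.
After 0 steps: (0.0000, 1.0000, 0.0000, 0.0000)
After 1 step: (0.2800, 0.3200, 0.1200, 0.2800)
After 2 steps: (0.3680, 0.2160, 0.1408, 0.2752)
After 3 steps: (0.3906, 0.1965, 0.1423, 0.2707)
After 4 steps: (0.3960, 0.1923, 0.1422, 0.2695)
P(in state 2 after 4 steps) = 0.1923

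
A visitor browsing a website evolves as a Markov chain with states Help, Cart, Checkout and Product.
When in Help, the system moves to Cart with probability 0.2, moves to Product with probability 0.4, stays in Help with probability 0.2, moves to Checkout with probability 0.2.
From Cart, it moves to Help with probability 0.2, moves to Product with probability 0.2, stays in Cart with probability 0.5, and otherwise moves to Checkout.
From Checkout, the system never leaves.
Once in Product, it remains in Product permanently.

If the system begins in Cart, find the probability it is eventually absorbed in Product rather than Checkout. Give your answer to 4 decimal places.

Let h(s) be the probability of absorption at Product starting from transient state s. Then h(Product) = 1 and h(Checkout) = 0. By first-step analysis:
h(Help) = 0.2·h(Help) + 0.2·h(Cart) + 0.2·0 + 0.4·1
h(Cart) = 0.2·h(Help) + 0.5·h(Cart) + 0.1·0 + 0.2·1
Solving: h(Help) = 0.6667, h(Cart) = 0.6667.
Starting from Cart, the probability is 0.6667.

0.6667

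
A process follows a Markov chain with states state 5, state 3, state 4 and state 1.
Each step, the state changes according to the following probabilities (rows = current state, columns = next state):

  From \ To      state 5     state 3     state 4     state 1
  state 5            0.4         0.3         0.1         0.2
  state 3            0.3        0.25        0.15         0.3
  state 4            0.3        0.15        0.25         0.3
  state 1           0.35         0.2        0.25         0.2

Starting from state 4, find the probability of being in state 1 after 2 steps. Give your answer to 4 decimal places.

0.2400

Propagate the distribution vector 2 steps from state 4.
After 0 steps: (0.0000, 0.0000, 1.0000, 0.0000)
After 1 step: (0.3000, 0.1500, 0.2500, 0.3000)
After 2 steps: (0.3450, 0.2250, 0.1900, 0.2400)
P(in state 1 after 2 steps) = 0.2400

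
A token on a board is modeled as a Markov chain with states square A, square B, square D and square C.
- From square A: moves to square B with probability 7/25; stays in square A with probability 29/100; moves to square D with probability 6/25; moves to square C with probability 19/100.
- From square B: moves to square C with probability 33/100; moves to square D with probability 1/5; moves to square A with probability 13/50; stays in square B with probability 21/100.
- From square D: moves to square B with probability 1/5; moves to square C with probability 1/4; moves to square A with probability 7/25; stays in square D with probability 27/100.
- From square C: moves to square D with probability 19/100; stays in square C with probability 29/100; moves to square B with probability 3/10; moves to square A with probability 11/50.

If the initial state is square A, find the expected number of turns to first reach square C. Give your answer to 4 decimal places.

4.1948

Let t(s) be the expected number of turns to first reach square C from state s, with t(square C) = 0. Conditioning on the first turn:
t(square A) = 1 + 0.29·t(square A) + 0.28·t(square B) + 0.24·t(square D)
t(square B) = 1 + 0.26·t(square A) + 0.21·t(square B) + 0.2·t(square D)
t(square D) = 1 + 0.28·t(square A) + 0.2·t(square B) + 0.27·t(square D)
Solving: t(square A) = 4.1948, t(square B) = 3.6539, t(square D) = 3.9799.
Expected turns from square A to square C: 4.1948.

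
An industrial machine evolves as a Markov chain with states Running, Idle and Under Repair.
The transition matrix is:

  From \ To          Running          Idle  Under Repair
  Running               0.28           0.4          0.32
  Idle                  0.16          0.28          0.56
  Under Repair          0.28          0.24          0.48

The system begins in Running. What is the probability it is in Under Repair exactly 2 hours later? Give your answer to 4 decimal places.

0.4672

Sum over the intermediate state after 1 hour:
P = P(Running→Running)·P(Running→Under Repair) + P(Running→Idle)·P(Idle→Under Repair) + P(Running→Under Repair)·P(Under Repair→Under Repair)
  = 0.28×0.32 + 0.4×0.56 + 0.32×0.48
  = 0.0896 + 0.2240 + 0.1536 = 0.4672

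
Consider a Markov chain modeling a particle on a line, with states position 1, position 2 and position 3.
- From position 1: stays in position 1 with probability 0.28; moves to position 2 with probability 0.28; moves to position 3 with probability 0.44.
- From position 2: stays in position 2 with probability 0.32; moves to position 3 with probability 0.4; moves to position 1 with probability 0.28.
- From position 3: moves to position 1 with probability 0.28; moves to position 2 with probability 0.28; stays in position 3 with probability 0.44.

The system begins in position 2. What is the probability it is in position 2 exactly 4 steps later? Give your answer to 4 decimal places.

0.2917

Propagate the distribution vector 4 steps from position 2.
After 0 steps: (0.0000, 1.0000, 0.0000)
After 1 step: (0.2800, 0.3200, 0.4000)
After 2 steps: (0.2800, 0.2928, 0.4272)
After 3 steps: (0.2800, 0.2917, 0.4283)
After 4 steps: (0.2800, 0.2917, 0.4283)
P(in position 2 after 4 steps) = 0.2917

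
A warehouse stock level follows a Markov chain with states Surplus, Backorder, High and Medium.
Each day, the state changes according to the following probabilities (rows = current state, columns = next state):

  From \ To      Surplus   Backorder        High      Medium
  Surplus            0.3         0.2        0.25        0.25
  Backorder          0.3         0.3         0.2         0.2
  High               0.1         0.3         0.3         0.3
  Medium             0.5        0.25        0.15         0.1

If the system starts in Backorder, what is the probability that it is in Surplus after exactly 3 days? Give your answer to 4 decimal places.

Propagate the distribution vector 3 days from Backorder.
After 0 days: (0.0000, 1.0000, 0.0000, 0.0000)
After 1 day: (0.3000, 0.3000, 0.2000, 0.2000)
After 2 days: (0.3000, 0.2600, 0.2250, 0.2150)
After 3 days: (0.2980, 0.2593, 0.2268, 0.2160)
P(in Surplus after 3 days) = 0.2980

0.2980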